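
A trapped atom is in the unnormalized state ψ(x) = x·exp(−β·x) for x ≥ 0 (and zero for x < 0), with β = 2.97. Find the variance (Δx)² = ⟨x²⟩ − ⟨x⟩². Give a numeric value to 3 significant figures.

Compute ⟨x⟩ and ⟨x²⟩ separately, then (Δx)² = ⟨x²⟩ − ⟨x⟩².
Every integrand reduces to terms xʲ·e^(−2βx) on [0, ∞); use ∫₀^∞ xʲ·e^(−2βx) dx = j!/(2β)^(j+1).
Normalization: ∫|ψ|² dx = 0.0095427.
⟨x⟩ = 0.50505 and ⟨x²⟩ = 0.34010.
(Δx)² = 0.34010 − (0.50505)² = 0.085025.

0.0850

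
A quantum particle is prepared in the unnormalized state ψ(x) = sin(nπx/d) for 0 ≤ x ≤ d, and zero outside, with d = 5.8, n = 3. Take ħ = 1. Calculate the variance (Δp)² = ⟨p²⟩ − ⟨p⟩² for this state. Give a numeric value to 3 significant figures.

2.64

Compute ⟨p⟩ and ⟨p²⟩ separately; (Δp)² = ⟨p²⟩ − ⟨p⟩².
d/dx sin(nπx/d) = (nπ/d)·cos(nπx/d) and d²/dx² sin(nπx/d) = −(nπ/d)²·sin(nπx/d); on 0 ≤ x ≤ d, ∫sin²(nπx/d) dx = d/2 and ∫sin(nπx/d)·cos(nπx/d) dx = 0.
Normalization: ∫|ψ|² dx = 2.9000.
⟨p⟩ = 0.0000 and ⟨p²⟩ = 2.6405.
(Δp)² = 2.6405 − (0.0000)² = 2.6405.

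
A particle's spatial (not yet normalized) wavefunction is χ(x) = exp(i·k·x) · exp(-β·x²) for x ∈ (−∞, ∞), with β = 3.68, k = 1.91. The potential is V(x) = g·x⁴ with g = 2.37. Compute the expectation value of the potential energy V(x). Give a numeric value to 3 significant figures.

0.0328

⟨V⟩ = ∫ V(x)·|χ|² dx / ∫|χ|² dx.
Gaussian moments: ∫x^(2j)·e^(−2βx²) dx = (2j−1)!!/(4β)^j · √(π/(2β)), odd powers integrate to 0; here √(π/(2β)) = 0.65334.
State is unnormalized: ∫|χ|² dx = 0.65334, and ∫χ*·V(x)·χ dx = 0.021438, so ⟨V⟩ = 0.021438 / 0.65334.
⟨V⟩ = 0.032814.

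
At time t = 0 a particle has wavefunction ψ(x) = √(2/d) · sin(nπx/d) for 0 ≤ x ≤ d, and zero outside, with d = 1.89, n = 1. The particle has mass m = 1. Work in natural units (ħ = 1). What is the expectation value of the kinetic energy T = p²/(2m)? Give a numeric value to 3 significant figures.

1.38

T = −(ħ²/2m) d²/dx², so ⟨T⟩ = −(ħ²/2m) ∫ ψ*·ψ'' dx; with m = 1.
d/dx sin(nπx/d) = (nπ/d)·cos(nπx/d) and d²/dx² sin(nπx/d) = −(nπ/d)²·sin(nπx/d); on 0 ≤ x ≤ d, ∫sin²(nπx/d) dx = d/2 and ∫sin(nπx/d)·cos(nπx/d) dx = 0.
⟨T⟩ = 1.3815.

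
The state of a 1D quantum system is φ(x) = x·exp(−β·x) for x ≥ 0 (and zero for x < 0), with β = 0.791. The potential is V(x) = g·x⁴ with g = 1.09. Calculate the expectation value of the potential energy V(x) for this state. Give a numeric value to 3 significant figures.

62.6

⟨V⟩ = ∫ V(x)·|φ|² dx / ∫|φ|² dx.
Every integrand reduces to terms xʲ·e^(−2βx) on [0, ∞); use ∫₀^∞ xʲ·e^(−2βx) dx = j!/(2β)^(j+1).
State is unnormalized: ∫|φ|² dx = 0.50514, and ∫φ*·V(x)·φ dx = 31.646, so ⟨V⟩ = 31.646 / 0.50514.
⟨V⟩ = 62.647.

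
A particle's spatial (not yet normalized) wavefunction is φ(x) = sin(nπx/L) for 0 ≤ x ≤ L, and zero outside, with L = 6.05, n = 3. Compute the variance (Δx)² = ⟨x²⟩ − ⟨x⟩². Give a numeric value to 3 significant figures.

Compute ⟨x⟩ and ⟨x²⟩ separately, then (Δx)² = ⟨x²⟩ − ⟨x⟩².
With sin²θ = (1 − cos2θ)/2 on 0 ≤ x ≤ L: ∫sin²(nπx/L) dx = L/2, ∫x·sin²(nπx/L) dx = L²/4, ∫x²·sin²(nπx/L) dx = L³·(1/6 − 1/(4n²π²)); higher powers xᵏ the same way, integrating xᵏ·cos(2nπx/L) by parts.
Normalization: ∫|φ|² dx = 3.0250.
⟨x⟩ = 3.0250 and ⟨x²⟩ = 11.995.
(Δx)² = 11.995 − (3.0250)² = 2.8442.

2.84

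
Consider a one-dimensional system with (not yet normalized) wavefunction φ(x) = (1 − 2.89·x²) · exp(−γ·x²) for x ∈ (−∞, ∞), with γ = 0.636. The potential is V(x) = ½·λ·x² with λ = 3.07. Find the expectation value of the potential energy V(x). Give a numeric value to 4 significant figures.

⟨V⟩ = ∫ V(x)·|φ|² dx / ∫|φ|² dx.
Expand each integrand as polynomial × e^(−2γx²) and use ∫x^(2j)·e^(−2γx²) dx = (2j−1)!!/(4γ)^j · √(π/(2γ)), odd powers → 0; here √(π/(2γ)) = 1.5716.
State is unnormalized: ∫|φ|² dx = 4.0853, and ∫φ*·V(x)·φ dx = 12.841, so ⟨V⟩ = 12.841 / 4.0853.
⟨V⟩ = 3.1432.

3.143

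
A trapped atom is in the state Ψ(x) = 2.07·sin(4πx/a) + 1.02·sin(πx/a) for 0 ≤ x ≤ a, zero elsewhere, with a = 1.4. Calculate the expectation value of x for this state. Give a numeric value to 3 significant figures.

0.684

⟨x⟩ = ∫ x·|Ψ|² dx / ∫|Ψ|² dx (integrals over the domain).
On 0 ≤ x ≤ a (j ≠ l): ∫sin²(jπx/a) dx = a/2, ∫sin(jπx/a)·sin(lπx/a) dx = 0; diagonal moments ∫x·sin²(jπx/a) dx = a²/4, ∫x²·sin²(jπx/a) dx = a³·(1/6 − 1/(4j²π²)); cross terms ∫x·sin(jπx/a)·sin(lπx/a) dx = 0 for j + l even and −4jla²/(π²(j² − l²)²) for j + l odd, ∫x²·sin(jπx/a)·sin(lπx/a) dx = (−1)^(j+l)·4jla³/(π²(j² − l²)²); higher powers the same way via product-to-sum and parts.
State is unnormalized: ∫|Ψ|² dx = 3.7277, and ∫Ψ*·x·Ψ dx = 2.5498, so ⟨x⟩ = 2.5498 / 3.7277.
⟨x⟩ = 0.68400.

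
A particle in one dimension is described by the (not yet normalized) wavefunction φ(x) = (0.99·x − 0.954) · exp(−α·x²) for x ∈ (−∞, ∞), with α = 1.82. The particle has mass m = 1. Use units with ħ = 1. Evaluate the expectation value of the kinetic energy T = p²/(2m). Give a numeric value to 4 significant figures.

T = −(ħ²/2m) d²/dx², so ⟨T⟩ = −(ħ²/2m) ∫ φ*·φ'' dx / ∫|φ|² dx; with m = 1.
Expand each integrand as polynomial × e^(−2αx²) and use ∫x^(2j)·e^(−2αx²) dx = (2j−1)!!/(4α)^j · √(π/(2α)), odd powers → 0; here √(π/(2α)) = 0.92902. Differentiate with the product rule, d/dx e^(−αx²) = −2αx·e^(−αx²).
State is unnormalized: ∫|φ|² dx = 0.97059, and ∫φ*·(−ħ²/2m · φ'') dx = 1.1109, so ⟨T⟩ = 1.1109 / 0.97059.
⟨T⟩ = 1.1445.

1.145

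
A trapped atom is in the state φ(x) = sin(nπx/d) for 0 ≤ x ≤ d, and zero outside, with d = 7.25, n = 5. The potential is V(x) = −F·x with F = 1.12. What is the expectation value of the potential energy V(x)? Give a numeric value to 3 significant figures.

-4.06

⟨V⟩ = ∫ V(x)·|φ|² dx / ∫|φ|² dx.
With sin²θ = (1 − cos2θ)/2 on 0 ≤ x ≤ d: ∫sin²(nπx/d) dx = d/2, ∫x·sin²(nπx/d) dx = d²/4, ∫x²·sin²(nπx/d) dx = d³·(1/6 − 1/(4n²π²)); higher powers xᵏ the same way, integrating xᵏ·cos(2nπx/d) by parts.
State is unnormalized: ∫|φ|² dx = 3.6250, and ∫φ*·V(x)·φ dx = -14.718, so ⟨V⟩ = -14.718 / 3.6250.
⟨V⟩ = -4.0600.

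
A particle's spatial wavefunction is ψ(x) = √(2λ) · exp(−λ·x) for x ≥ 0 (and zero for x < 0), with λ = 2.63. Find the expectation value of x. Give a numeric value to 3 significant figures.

0.190

⟨x⟩ = ∫ x·|ψ|² dx (integrals over the domain).
Every integrand reduces to terms xʲ·e^(−2λx) on [0, ∞); use ∫₀^∞ xʲ·e^(−2λx) dx = j!/(2λ)^(j+1).
⟨x⟩ = 0.19011.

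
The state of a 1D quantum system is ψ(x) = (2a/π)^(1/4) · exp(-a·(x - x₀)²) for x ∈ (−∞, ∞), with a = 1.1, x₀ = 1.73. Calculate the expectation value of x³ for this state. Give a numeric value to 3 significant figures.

6.36

⟨x³⟩ = ∫ x³·|ψ|² dx (integrals over the domain).
Gaussian moments (u = x − x₀): ∫u^(2j)·e^(−2au²) du = (2j−1)!!/(4a)^j · √(π/(2a)), odd powers integrate to 0; here √(π/(2a)) = 1.1950.
⟨x³⟩ = 6.3573.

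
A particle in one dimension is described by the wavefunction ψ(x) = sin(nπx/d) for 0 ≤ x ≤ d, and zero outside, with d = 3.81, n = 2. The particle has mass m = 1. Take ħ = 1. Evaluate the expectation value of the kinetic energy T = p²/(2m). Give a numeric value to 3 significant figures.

1.36

T = −(ħ²/2m) d²/dx², so ⟨T⟩ = −(ħ²/2m) ∫ ψ*·ψ'' dx / ∫|ψ|² dx; with m = 1.
d/dx sin(nπx/d) = (nπ/d)·cos(nπx/d) and d²/dx² sin(nπx/d) = −(nπ/d)²·sin(nπx/d); on 0 ≤ x ≤ d, ∫sin²(nπx/d) dx = d/2 and ∫sin(nπx/d)·cos(nπx/d) dx = 0.
State is unnormalized: ∫|ψ|² dx = 1.9050, and ∫ψ*·(−ħ²/2m · ψ'') dx = 2.5904, so ⟨T⟩ = 2.5904 / 1.9050.
⟨T⟩ = 1.3598.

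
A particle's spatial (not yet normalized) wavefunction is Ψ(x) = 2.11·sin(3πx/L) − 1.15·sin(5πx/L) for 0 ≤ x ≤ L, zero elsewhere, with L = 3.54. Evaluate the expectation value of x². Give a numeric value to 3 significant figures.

3.62

⟨x²⟩ = ∫ x²·|Ψ|² dx / ∫|Ψ|² dx (integrals over the domain).
On 0 ≤ x ≤ L (j ≠ l): ∫sin²(jπx/L) dx = L/2, ∫sin(jπx/L)·sin(lπx/L) dx = 0; diagonal moments ∫x·sin²(jπx/L) dx = L²/4, ∫x²·sin²(jπx/L) dx = L³·(1/6 − 1/(4j²π²)); cross terms ∫x·sin(jπx/L)·sin(lπx/L) dx = 0 for j + l even and −4jlL²/(π²(j² − l²)²) for j + l odd, ∫x²·sin(jπx/L)·sin(lπx/L) dx = (−1)^(j+l)·4jlL³/(π²(j² − l²)²); higher powers the same way via product-to-sum and parts.
State is unnormalized: ∫|Ψ|² dx = 10.221, and ∫Ψ*·x²·Ψ dx = 36.968, so ⟨x²⟩ = 36.968 / 10.221.
⟨x²⟩ = 3.6168.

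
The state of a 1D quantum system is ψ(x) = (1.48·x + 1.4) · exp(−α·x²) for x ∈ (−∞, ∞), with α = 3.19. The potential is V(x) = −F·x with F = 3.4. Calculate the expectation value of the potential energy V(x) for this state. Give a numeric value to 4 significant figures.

⟨V⟩ = ∫ V(x)·|ψ|² dx / ∫|ψ|² dx.
Expand each integrand as polynomial × e^(−2αx²) and use ∫x^(2j)·e^(−2αx²) dx = (2j−1)!!/(4α)^j · √(π/(2α)), odd powers → 0; here √(π/(2α)) = 0.70172.
State is unnormalized: ∫|ψ|² dx = 1.4958, and ∫ψ*·V(x)·ψ dx = -0.77484, so ⟨V⟩ = -0.77484 / 1.4958.
⟨V⟩ = -0.51800.

-0.5180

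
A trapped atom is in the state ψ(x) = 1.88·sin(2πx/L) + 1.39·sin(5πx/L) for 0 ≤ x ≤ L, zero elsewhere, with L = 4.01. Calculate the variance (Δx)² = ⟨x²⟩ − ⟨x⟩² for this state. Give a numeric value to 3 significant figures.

Compute ⟨x⟩ and ⟨x²⟩ separately, then (Δx)² = ⟨x²⟩ − ⟨x⟩².
On 0 ≤ x ≤ L (j ≠ l): ∫sin²(jπx/L) dx = L/2, ∫sin(jπx/L)·sin(lπx/L) dx = 0; diagonal moments ∫x·sin²(jπx/L) dx = L²/4, ∫x²·sin²(jπx/L) dx = L³·(1/6 − 1/(4j²π²)); cross terms ∫x·sin(jπx/L)·sin(lπx/L) dx = 0 for j + l even and −4jlL²/(π²(j² − l²)²) for j + l odd, ∫x²·sin(jπx/L)·sin(lπx/L) dx = (−1)^(j+l)·4jlL³/(π²(j² − l²)²); higher powers the same way via product-to-sum and parts.
Normalization: ∫|ψ|² dx = 10.960.
⟨x⟩ = 1.9345 and ⟨x²⟩ = 4.9343.
(Δx)² = 4.9343 − (1.9345)² = 1.1919.

1.19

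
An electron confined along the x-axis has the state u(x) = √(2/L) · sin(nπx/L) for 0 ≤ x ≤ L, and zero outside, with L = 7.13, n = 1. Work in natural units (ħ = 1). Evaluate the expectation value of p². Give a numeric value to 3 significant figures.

0.194

p² u = −ħ² d²u/dx²; ⟨p²⟩ = −ħ² ∫ u*·u'' dx.
d/dx sin(nπx/L) = (nπ/L)·cos(nπx/L) and d²/dx² sin(nπx/L) = −(nπ/L)²·sin(nπx/L); on 0 ≤ x ≤ L, ∫sin²(nπx/L) dx = L/2 and ∫sin(nπx/L)·cos(nπx/L) dx = 0.
⟨p²⟩ = 0.19414.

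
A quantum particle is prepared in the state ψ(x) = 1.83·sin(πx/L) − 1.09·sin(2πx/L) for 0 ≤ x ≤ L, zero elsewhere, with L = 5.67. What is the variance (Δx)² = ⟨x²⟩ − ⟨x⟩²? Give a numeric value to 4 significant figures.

0.5638

Compute ⟨x⟩ and ⟨x²⟩ separately, then (Δx)² = ⟨x²⟩ − ⟨x⟩².
On 0 ≤ x ≤ L (j ≠ l): ∫sin²(jπx/L) dx = L/2, ∫sin(jπx/L)·sin(lπx/L) dx = 0; diagonal moments ∫x·sin²(jπx/L) dx = L²/4, ∫x²·sin²(jπx/L) dx = L³·(1/6 − 1/(4j²π²)); cross terms ∫x·sin(jπx/L)·sin(lπx/L) dx = 0 for j + l even and −4jlL²/(π²(j² − l²)²) for j + l odd, ∫x²·sin(jπx/L)·sin(lπx/L) dx = (−1)^(j+l)·4jlL³/(π²(j² − l²)²); higher powers the same way via product-to-sum and parts.
Normalization: ∫|ψ|² dx = 12.862.
⟨x⟩ = 3.7330 and ⟨x²⟩ = 14.499.
(Δx)² = 14.499 − (3.7330)² = 0.56378.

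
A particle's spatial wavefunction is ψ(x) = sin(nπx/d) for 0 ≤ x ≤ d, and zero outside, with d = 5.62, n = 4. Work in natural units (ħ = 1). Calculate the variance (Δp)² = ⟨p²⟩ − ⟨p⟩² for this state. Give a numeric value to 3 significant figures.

Compute ⟨p⟩ and ⟨p²⟩ separately; (Δp)² = ⟨p²⟩ − ⟨p⟩².
d/dx sin(nπx/d) = (nπ/d)·cos(nπx/d) and d²/dx² sin(nπx/d) = −(nπ/d)²·sin(nπx/d); on 0 ≤ x ≤ d, ∫sin²(nπx/d) dx = d/2 and ∫sin(nπx/d)·cos(nπx/d) dx = 0.
Normalization: ∫|ψ|² dx = 2.8100.
⟨p⟩ = 0.0000 and ⟨p²⟩ = 4.9997.
(Δp)² = 4.9997 − (0.0000)² = 4.9997.

5.00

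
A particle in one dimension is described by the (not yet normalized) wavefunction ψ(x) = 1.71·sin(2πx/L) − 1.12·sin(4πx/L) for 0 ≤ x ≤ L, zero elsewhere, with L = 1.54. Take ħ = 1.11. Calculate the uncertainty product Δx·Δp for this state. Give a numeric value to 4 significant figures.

Δx = √(⟨x²⟩−⟨x⟩²), Δp = √(⟨p²⟩−⟨p⟩²).
On 0 ≤ x ≤ L (j ≠ l): ∫sin²(jπx/L) dx = L/2, ∫sin(jπx/L)·sin(lπx/L) dx = 0; diagonal moments ∫x·sin²(jπx/L) dx = L²/4, ∫x²·sin²(jπx/L) dx = L³·(1/6 − 1/(4j²π²)); cross terms ∫x·sin(jπx/L)·sin(lπx/L) dx = 0 for j + l even and −4jlL²/(π²(j² − l²)²) for j + l odd, ∫x²·sin(jπx/L)·sin(lπx/L) dx = (−1)^(j+l)·4jlL³/(π²(j² − l²)²); higher powers the same way via product-to-sum and parts. d²/dx² sin(jπx/L) = −(jπ/L)²·sin(jπx/L); on 0 ≤ x ≤ L, ∫sin²(jπx/L) dx = L/2 and ∫sin(jπx/L)·sin(lπx/L) dx = 0 for j ≠ l, so only diagonal terms survive in ∫|ψ|² and ∫ψ·ψ″; ∫ψ·ψ′ dx = [ψ²/2] between the walls = 0.
Normalization: ∫|ψ|² dx = 3.2174.
⟨x⟩ = 0.77000, ⟨x²⟩ = 0.66936 ⇒ Δx = 0.27651.
⟨p⟩ = 0.0000, ⟨p²⟩ = 38.981 ⇒ Δp = 6.2435.
Δx·Δp = 1.7264.

1.726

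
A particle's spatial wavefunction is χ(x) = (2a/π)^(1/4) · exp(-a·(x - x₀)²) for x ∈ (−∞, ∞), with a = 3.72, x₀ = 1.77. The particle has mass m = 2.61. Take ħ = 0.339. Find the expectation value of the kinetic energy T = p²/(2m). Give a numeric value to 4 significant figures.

0.08190

T = −(ħ²/2m) d²/dx², so ⟨T⟩ = −(ħ²/2m) ∫ χ*·χ'' dx; with m = 2.61.
Gaussian moments (u = x − x₀): ∫u^(2j)·e^(−2au²) du = (2j−1)!!/(4a)^j · √(π/(2a)), odd powers integrate to 0; here √(π/(2a)) = 0.64981. Derivatives: d/dx e^(−au²) = −2au·e^(−au²), d²/dx² e^(−au²) = (4a²u² − 2a)·e^(−au²).
⟨T⟩ = 0.081898.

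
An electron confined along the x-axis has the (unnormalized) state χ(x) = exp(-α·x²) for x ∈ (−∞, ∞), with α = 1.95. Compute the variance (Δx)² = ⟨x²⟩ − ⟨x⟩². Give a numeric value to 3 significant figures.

0.128

Compute ⟨x⟩ and ⟨x²⟩ separately, then (Δx)² = ⟨x²⟩ − ⟨x⟩².
Gaussian moments: ∫x^(2j)·e^(−2αx²) dx = (2j−1)!!/(4α)^j · √(π/(2α)), odd powers integrate to 0; here √(π/(2α)) = 0.89752.
Normalization: ∫|χ|² dx = 0.89752.
⟨x⟩ = 0.0000 and ⟨x²⟩ = 0.12821.
(Δx)² = 0.12821 − (0.0000)² = 0.12821.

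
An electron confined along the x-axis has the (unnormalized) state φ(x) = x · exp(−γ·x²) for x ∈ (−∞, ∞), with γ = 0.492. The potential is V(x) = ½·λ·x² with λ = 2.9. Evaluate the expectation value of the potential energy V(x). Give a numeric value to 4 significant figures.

⟨V⟩ = ∫ V(x)·|φ|² dx / ∫|φ|² dx.
Expand each integrand as polynomial × e^(−2γx²) and use ∫x^(2j)·e^(−2γx²) dx = (2j−1)!!/(4γ)^j · √(π/(2γ)), odd powers → 0; here √(π/(2γ)) = 1.7868.
State is unnormalized: ∫|φ|² dx = 0.90793, and ∫φ*·V(x)·φ dx = 2.0069, so ⟨V⟩ = 2.0069 / 0.90793.
⟨V⟩ = 2.2104.

2.210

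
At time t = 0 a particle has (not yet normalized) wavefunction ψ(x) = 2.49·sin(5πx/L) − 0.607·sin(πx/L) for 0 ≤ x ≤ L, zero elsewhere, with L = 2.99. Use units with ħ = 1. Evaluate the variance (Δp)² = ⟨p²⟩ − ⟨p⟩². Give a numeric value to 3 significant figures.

26.1

Compute ⟨p⟩ and ⟨p²⟩ separately; (Δp)² = ⟨p²⟩ − ⟨p⟩².
d²/dx² sin(jπx/L) = −(jπ/L)²·sin(jπx/L); on 0 ≤ x ≤ L, ∫sin²(jπx/L) dx = L/2 and ∫sin(jπx/L)·sin(lπx/L) dx = 0 for j ≠ l, so only diagonal terms survive in ∫|ψ|² and ∫ψ·ψ″; ∫ψ·ψ′ dx = [ψ²/2] between the walls = 0.
Normalization: ∫|ψ|² dx = 9.8200.
⟨p⟩ = 0.0000 and ⟨p²⟩ = 26.113.
(Δp)² = 26.113 − (0.0000)² = 26.113.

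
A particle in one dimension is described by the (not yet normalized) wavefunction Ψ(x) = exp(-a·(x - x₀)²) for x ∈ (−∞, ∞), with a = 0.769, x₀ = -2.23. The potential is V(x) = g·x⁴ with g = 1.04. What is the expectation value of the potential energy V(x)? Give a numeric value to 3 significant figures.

36.1

⟨V⟩ = ∫ V(x)·|Ψ|² dx / ∫|Ψ|² dx.
Gaussian moments (u = x − x₀): ∫u^(2j)·e^(−2au²) du = (2j−1)!!/(4a)^j · √(π/(2a)), odd powers integrate to 0; here √(π/(2a)) = 1.4292.
State is unnormalized: ∫|Ψ|² dx = 1.4292, and ∫Ψ*·V(x)·Ψ dx = 51.647, so ⟨V⟩ = 51.647 / 1.4292.
⟨V⟩ = 36.137.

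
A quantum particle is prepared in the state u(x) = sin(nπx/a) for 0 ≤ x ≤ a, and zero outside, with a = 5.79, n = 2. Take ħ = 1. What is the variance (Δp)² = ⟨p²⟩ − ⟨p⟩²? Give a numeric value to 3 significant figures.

Compute ⟨p⟩ and ⟨p²⟩ separately; (Δp)² = ⟨p²⟩ − ⟨p⟩².
d/dx sin(nπx/a) = (nπ/a)·cos(nπx/a) and d²/dx² sin(nπx/a) = −(nπ/a)²·sin(nπx/a); on 0 ≤ x ≤ a, ∫sin²(nπx/a) dx = a/2 and ∫sin(nπx/a)·cos(nπx/a) dx = 0.
Normalization: ∫|u|² dx = 2.8950.
⟨p⟩ = 0.0000 and ⟨p²⟩ = 1.1776.
(Δp)² = 1.1776 − (0.0000)² = 1.1776.

1.18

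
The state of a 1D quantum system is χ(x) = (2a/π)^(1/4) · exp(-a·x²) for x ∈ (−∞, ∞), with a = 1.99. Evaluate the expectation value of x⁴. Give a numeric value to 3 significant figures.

⟨x⁴⟩ = ∫ x⁴·|χ|² dx (integrals over the domain).
Gaussian moments: ∫x^(2j)·e^(−2ax²) dx = (2j−1)!!/(4a)^j · √(π/(2a)), odd powers integrate to 0; here √(π/(2a)) = 0.88845.
⟨x⁴⟩ = 0.047347.

0.0473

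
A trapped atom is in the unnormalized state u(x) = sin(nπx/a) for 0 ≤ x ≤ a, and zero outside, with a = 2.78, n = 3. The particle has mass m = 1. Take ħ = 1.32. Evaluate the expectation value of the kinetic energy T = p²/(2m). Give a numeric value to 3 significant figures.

10.0

T = −(ħ²/2m) d²/dx², so ⟨T⟩ = −(ħ²/2m) ∫ u*·u'' dx / ∫|u|² dx; with m = 1.
d/dx sin(nπx/a) = (nπ/a)·cos(nπx/a) and d²/dx² sin(nπx/a) = −(nπ/a)²·sin(nπx/a); on 0 ≤ x ≤ a, ∫sin²(nπx/a) dx = a/2 and ∫sin(nπx/a)·cos(nπx/a) dx = 0.
State is unnormalized: ∫|u|² dx = 1.3900, and ∫u*·(−ħ²/2m · u'') dx = 13.918, so ⟨T⟩ = 13.918 / 1.3900.
⟨T⟩ = 10.013.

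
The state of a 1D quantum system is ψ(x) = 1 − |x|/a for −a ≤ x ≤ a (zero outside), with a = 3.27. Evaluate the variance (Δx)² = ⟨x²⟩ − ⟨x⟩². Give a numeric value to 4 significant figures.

Compute ⟨x⟩ and ⟨x²⟩ separately, then (Δx)² = ⟨x²⟩ − ⟨x⟩².
ψ is even, so ∫ over [−a, a] = 2∫₀ᵃ with ψ = 1 − x/a there: ∫₀ᵃ (1 − x/a)² dx = a/3, ∫₀ᵃ x²(1 − x/a)² dx = a³/30, ∫₀ᵃ x⁴(1 − x/a)² dx = a⁵/105.
Normalization: ∫|ψ|² dx = 2.1800.
⟨x⟩ = 0.0000 and ⟨x²⟩ = 1.0693.
(Δx)² = 1.0693 − (0.0000)² = 1.0693.

1.069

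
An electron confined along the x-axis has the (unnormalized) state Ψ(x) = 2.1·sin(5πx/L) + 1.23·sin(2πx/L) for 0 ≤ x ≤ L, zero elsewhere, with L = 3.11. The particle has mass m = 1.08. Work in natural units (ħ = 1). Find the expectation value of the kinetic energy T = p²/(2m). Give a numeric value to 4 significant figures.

9.276

T = −(ħ²/2m) d²/dx², so ⟨T⟩ = −(ħ²/2m) ∫ Ψ*·Ψ'' dx / ∫|Ψ|² dx; with m = 1.08.
d²/dx² sin(jπx/L) = −(jπ/L)²·sin(jπx/L); on 0 ≤ x ≤ L, ∫sin²(jπx/L) dx = L/2 and ∫sin(jπx/L)·sin(lπx/L) dx = 0 for j ≠ l, so only diagonal terms survive in ∫|Ψ|² and ∫Ψ·Ψ″; ∫Ψ·Ψ′ dx = [Ψ²/2] between the walls = 0.
State is unnormalized: ∫|Ψ|² dx = 9.2101, and ∫Ψ*·(−ħ²/2m · Ψ'') dx = 85.436, so ⟨T⟩ = 85.436 / 9.2101.
⟨T⟩ = 9.2763.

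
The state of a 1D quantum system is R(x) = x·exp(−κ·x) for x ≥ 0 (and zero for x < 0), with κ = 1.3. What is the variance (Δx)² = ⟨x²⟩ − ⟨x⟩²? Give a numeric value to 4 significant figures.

0.4438

Compute ⟨x⟩ and ⟨x²⟩ separately, then (Δx)² = ⟨x²⟩ − ⟨x⟩².
Every integrand reduces to terms xʲ·e^(−2κx) on [0, ∞); use ∫₀^∞ xʲ·e^(−2κx) dx = j!/(2κ)^(j+1).
Normalization: ∫|R|² dx = 0.11379.
⟨x⟩ = 1.1538 and ⟨x²⟩ = 1.7751.
(Δx)² = 1.7751 − (1.1538)² = 0.44379.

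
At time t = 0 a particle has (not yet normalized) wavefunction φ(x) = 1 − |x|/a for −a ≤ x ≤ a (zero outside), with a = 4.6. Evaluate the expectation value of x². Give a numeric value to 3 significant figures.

2.12

⟨x²⟩ = ∫ x²·|φ|² dx / ∫|φ|² dx (integrals over the domain).
φ is even, so ∫ over [−a, a] = 2∫₀ᵃ with φ = 1 − x/a there: ∫₀ᵃ (1 − x/a)² dx = a/3, ∫₀ᵃ x²(1 − x/a)² dx = a³/30, ∫₀ᵃ x⁴(1 − x/a)² dx = a⁵/105.
State is unnormalized: ∫|φ|² dx = 3.0667, and ∫φ*·x²·φ dx = 6.4891, so ⟨x²⟩ = 6.4891 / 3.0667.
⟨x²⟩ = 2.1160.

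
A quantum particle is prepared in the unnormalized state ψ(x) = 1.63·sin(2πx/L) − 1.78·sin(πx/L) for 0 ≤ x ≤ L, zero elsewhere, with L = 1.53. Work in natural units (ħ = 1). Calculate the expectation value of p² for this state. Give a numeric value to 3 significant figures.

9.99

p² ψ = −ħ² d²ψ/dx²; ⟨p²⟩ = −ħ² ∫ ψ*·ψ'' dx / ∫|ψ|² dx.
d²/dx² sin(jπx/L) = −(jπ/L)²·sin(jπx/L); on 0 ≤ x ≤ L, ∫sin²(jπx/L) dx = L/2 and ∫sin(jπx/L)·sin(lπx/L) dx = 0 for j ≠ l, so only diagonal terms survive in ∫|ψ|² and ∫ψ·ψ″; ∫ψ·ψ′ dx = [ψ²/2] between the walls = 0.
State is unnormalized: ∫|ψ|² dx = 4.4564, and ∫ψ*·(−ħ² ψ'') dx = 44.497, so ⟨p²⟩ = 44.497 / 4.4564.
⟨p²⟩ = 9.9851.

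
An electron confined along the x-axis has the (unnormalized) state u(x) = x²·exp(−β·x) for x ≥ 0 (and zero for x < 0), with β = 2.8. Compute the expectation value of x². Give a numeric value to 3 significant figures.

⟨x²⟩ = ∫ x²·|u|² dx / ∫|u|² dx (integrals over the domain).
Every integrand reduces to terms xʲ·e^(−2βx) on [0, ∞); use ∫₀^∞ xʲ·e^(−2βx) dx = j!/(2β)^(j+1).
State is unnormalized: ∫|u|² dx = 0.0043578, and ∫u*·x²·u dx = 0.0041689, so ⟨x²⟩ = 0.0041689 / 0.0043578.
⟨x²⟩ = 0.95663.

0.957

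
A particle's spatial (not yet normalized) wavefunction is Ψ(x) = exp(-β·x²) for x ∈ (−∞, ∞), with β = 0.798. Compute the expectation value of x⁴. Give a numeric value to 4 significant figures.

⟨x⁴⟩ = ∫ x⁴·|Ψ|² dx / ∫|Ψ|² dx (integrals over the domain).
Gaussian moments: ∫x^(2j)·e^(−2βx²) dx = (2j−1)!!/(4β)^j · √(π/(2β)), odd powers integrate to 0; here √(π/(2β)) = 1.4030.
State is unnormalized: ∫|Ψ|² dx = 1.4030, and ∫Ψ*·x⁴·Ψ dx = 0.41310, so ⟨x⁴⟩ = 0.41310 / 1.4030.
⟨x⁴⟩ = 0.29444.

0.2944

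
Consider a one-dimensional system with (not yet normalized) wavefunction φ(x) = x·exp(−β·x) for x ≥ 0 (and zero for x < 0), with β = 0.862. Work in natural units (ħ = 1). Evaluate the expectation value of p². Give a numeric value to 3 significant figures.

0.743

p² φ = −ħ² d²φ/dx²; ⟨p²⟩ = −ħ² ∫ φ*·φ'' dx / ∫|φ|² dx.
Differentiate x·exp(−β·x) with the product rule; every integrand then reduces to terms xʲ·e^(−2βx) on [0, ∞), with ∫₀^∞ xʲ·e^(−2βx) dx = j!/(2β)^(j+1).
State is unnormalized: ∫|φ|² dx = 0.39032, and ∫φ*·(−ħ² φ'') dx = 0.29002, so ⟨p²⟩ = 0.29002 / 0.39032.
⟨p²⟩ = 0.74304.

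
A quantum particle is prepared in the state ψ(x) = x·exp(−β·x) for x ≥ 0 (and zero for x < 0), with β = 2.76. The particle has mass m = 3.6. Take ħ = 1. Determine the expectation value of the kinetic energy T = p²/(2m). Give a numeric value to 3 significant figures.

T = −(ħ²/2m) d²/dx², so ⟨T⟩ = −(ħ²/2m) ∫ ψ*·ψ'' dx / ∫|ψ|² dx; with m = 3.6.
Differentiate x·exp(−β·x) with the product rule; every integrand then reduces to terms xʲ·e^(−2βx) on [0, ∞), with ∫₀^∞ xʲ·e^(−2βx) dx = j!/(2β)^(j+1).
State is unnormalized: ∫|ψ|² dx = 0.011891, and ∫ψ*·(−ħ²/2m · ψ'') dx = 0.012581, so ⟨T⟩ = 0.012581 / 0.011891.
⟨T⟩ = 1.0580.

1.06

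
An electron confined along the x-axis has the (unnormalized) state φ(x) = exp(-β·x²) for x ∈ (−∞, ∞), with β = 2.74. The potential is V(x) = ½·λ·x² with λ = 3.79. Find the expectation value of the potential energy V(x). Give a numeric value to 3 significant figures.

0.173

⟨V⟩ = ∫ V(x)·|φ|² dx / ∫|φ|² dx.
Gaussian moments: ∫x^(2j)·e^(−2βx²) dx = (2j−1)!!/(4β)^j · √(π/(2β)), odd powers integrate to 0; here √(π/(2β)) = 0.75715.
State is unnormalized: ∫|φ|² dx = 0.75715, and ∫φ*·V(x)·φ dx = 0.13091, so ⟨V⟩ = 0.13091 / 0.75715.
⟨V⟩ = 0.17290.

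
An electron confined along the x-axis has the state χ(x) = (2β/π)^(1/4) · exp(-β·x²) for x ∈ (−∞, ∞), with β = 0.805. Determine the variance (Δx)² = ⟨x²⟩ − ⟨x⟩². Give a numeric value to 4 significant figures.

Compute ⟨x⟩ and ⟨x²⟩ separately, then (Δx)² = ⟨x²⟩ − ⟨x⟩².
Gaussian moments: ∫x^(2j)·e^(−2βx²) dx = (2j−1)!!/(4β)^j · √(π/(2β)), odd powers integrate to 0; here √(π/(2β)) = 1.3969.
⟨x⟩ = 0.0000 and ⟨x²⟩ = 0.31056.
(Δx)² = 0.31056 − (0.0000)² = 0.31056.

0.3106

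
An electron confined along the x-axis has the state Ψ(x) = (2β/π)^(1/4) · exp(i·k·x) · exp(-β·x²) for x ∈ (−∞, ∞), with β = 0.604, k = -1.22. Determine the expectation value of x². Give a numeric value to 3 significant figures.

⟨x²⟩ = ∫ x²·|Ψ|² dx (integrals over the domain).
Gaussian moments: ∫x^(2j)·e^(−2βx²) dx = (2j−1)!!/(4β)^j · √(π/(2β)), odd powers integrate to 0; here √(π/(2β)) = 1.6127.
⟨x²⟩ = 0.41391.

0.414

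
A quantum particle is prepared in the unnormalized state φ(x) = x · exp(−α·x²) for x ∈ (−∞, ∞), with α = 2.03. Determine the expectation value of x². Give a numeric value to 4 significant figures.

0.3695

⟨x²⟩ = ∫ x²·|φ|² dx / ∫|φ|² dx (integrals over the domain).
Expand each integrand as polynomial × e^(−2αx²) and use ∫x^(2j)·e^(−2αx²) dx = (2j−1)!!/(4α)^j · √(π/(2α)), odd powers → 0; here √(π/(2α)) = 0.87965.
State is unnormalized: ∫|φ|² dx = 0.10833, and ∫φ*·x²·φ dx = 0.040024, so ⟨x²⟩ = 0.040024 / 0.10833.
⟨x²⟩ = 0.36946.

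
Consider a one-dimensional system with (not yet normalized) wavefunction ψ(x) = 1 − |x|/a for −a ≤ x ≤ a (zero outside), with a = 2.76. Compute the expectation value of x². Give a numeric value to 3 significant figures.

⟨x²⟩ = ∫ x²·|ψ|² dx / ∫|ψ|² dx (integrals over the domain).
ψ is even, so ∫ over [−a, a] = 2∫₀ᵃ with ψ = 1 − x/a there: ∫₀ᵃ (1 − x/a)² dx = a/3, ∫₀ᵃ x²(1 − x/a)² dx = a³/30, ∫₀ᵃ x⁴(1 − x/a)² dx = a⁵/105.
State is unnormalized: ∫|ψ|² dx = 1.8400, and ∫ψ*·x²·ψ dx = 1.4016, so ⟨x²⟩ = 1.4016 / 1.8400.
⟨x²⟩ = 0.76176.

0.762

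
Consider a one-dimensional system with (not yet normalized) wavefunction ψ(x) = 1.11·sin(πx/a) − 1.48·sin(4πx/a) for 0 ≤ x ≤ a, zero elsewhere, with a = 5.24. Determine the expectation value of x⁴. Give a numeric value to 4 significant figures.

143.4

⟨x⁴⟩ = ∫ x⁴·|ψ|² dx / ∫|ψ|² dx (integrals over the domain).
On 0 ≤ x ≤ a (j ≠ l): ∫sin²(jπx/a) dx = a/2, ∫sin(jπx/a)·sin(lπx/a) dx = 0; diagonal moments ∫x·sin²(jπx/a) dx = a²/4, ∫x²·sin²(jπx/a) dx = a³·(1/6 − 1/(4j²π²)); cross terms ∫x·sin(jπx/a)·sin(lπx/a) dx = 0 for j + l even and −4jla²/(π²(j² − l²)²) for j + l odd, ∫x²·sin(jπx/a)·sin(lπx/a) dx = (−1)^(j+l)·4jla³/(π²(j² − l²)²); higher powers the same way via product-to-sum and parts.
State is unnormalized: ∫|ψ|² dx = 8.9670, and ∫ψ*·x⁴·ψ dx = 1285.7, so ⟨x⁴⟩ = 1285.7 / 8.9670.
⟨x⁴⟩ = 143.38.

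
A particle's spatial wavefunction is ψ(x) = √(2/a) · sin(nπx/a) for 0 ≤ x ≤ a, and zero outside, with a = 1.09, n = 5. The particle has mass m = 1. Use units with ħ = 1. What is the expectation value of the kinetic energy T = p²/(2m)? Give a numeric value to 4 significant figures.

T = −(ħ²/2m) d²/dx², so ⟨T⟩ = −(ħ²/2m) ∫ ψ*·ψ'' dx; with m = 1.
d/dx sin(nπx/a) = (nπ/a)·cos(nπx/a) and d²/dx² sin(nπx/a) = −(nπ/a)²·sin(nπx/a); on 0 ≤ x ≤ a, ∫sin²(nπx/a) dx = a/2 and ∫sin(nπx/a)·cos(nπx/a) dx = 0.
⟨T⟩ = 103.84.

103.8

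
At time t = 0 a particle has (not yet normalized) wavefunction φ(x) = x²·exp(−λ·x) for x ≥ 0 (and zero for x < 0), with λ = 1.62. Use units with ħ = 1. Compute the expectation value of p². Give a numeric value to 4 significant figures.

0.8748

p² φ = −ħ² d²φ/dx²; ⟨p²⟩ = −ħ² ∫ φ*·φ'' dx / ∫|φ|² dx.
Differentiate x²·exp(−λ·x) with the product rule; every integrand then reduces to terms xʲ·e^(−2λx) on [0, ∞), with ∫₀^∞ xʲ·e^(−2λx) dx = j!/(2λ)^(j+1).
State is unnormalized: ∫|φ|² dx = 0.067218, and ∫φ*·(−ħ² φ'') dx = 0.058802, so ⟨p²⟩ = 0.058802 / 0.067218.
⟨p²⟩ = 0.87480.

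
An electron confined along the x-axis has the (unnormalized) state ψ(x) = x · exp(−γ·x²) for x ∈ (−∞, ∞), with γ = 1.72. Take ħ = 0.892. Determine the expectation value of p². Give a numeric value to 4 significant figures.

p² ψ = −ħ² d²ψ/dx²; ⟨p²⟩ = −ħ² ∫ ψ*·ψ'' dx / ∫|ψ|² dx.
Expand each integrand as polynomial × e^(−2γx²) and use ∫x^(2j)·e^(−2γx²) dx = (2j−1)!!/(4γ)^j · √(π/(2γ)), odd powers → 0; here √(π/(2γ)) = 0.95564. Differentiate with the product rule, d/dx e^(−γx²) = −2γx·e^(−γx²).
State is unnormalized: ∫|ψ|² dx = 0.13890, and ∫ψ*·(−ħ² ψ'') dx = 0.57028, so ⟨p²⟩ = 0.57028 / 0.13890.
⟨p²⟩ = 4.1056.

4.106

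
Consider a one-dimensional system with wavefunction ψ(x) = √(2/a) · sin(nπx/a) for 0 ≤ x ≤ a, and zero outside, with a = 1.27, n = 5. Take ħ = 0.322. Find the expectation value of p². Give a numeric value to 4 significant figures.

p² ψ = −ħ² d²ψ/dx²; ⟨p²⟩ = −ħ² ∫ ψ*·ψ'' dx.
d/dx sin(nπx/a) = (nπ/a)·cos(nπx/a) and d²/dx² sin(nπx/a) = −(nπ/a)²·sin(nπx/a); on 0 ≤ x ≤ a, ∫sin²(nπx/a) dx = a/2 and ∫sin(nπx/a)·cos(nπx/a) dx = 0.
⟨p²⟩ = 15.861.

15.86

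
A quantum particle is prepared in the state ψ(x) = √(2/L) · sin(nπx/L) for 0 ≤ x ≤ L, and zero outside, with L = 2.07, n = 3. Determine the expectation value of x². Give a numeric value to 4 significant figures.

1.404

⟨x²⟩ = ∫ x²·|ψ|² dx (integrals over the domain).
With sin²θ = (1 − cos2θ)/2 on 0 ≤ x ≤ L: ∫sin²(nπx/L) dx = L/2, ∫x·sin²(nπx/L) dx = L²/4, ∫x²·sin²(nπx/L) dx = L³·(1/6 − 1/(4n²π²)); higher powers xᵏ the same way, integrating xᵏ·cos(2nπx/L) by parts.
⟨x²⟩ = 1.4042.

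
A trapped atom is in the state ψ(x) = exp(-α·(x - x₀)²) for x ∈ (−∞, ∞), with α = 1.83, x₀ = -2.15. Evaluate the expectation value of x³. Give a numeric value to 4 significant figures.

⟨x³⟩ = ∫ x³·|ψ|² dx / ∫|ψ|² dx (integrals over the domain).
Gaussian moments (u = x − x₀): ∫u^(2j)·e^(−2αu²) du = (2j−1)!!/(4α)^j · √(π/(2α)), odd powers integrate to 0; here √(π/(2α)) = 0.92648.
State is unnormalized: ∫|ψ|² dx = 0.92648, and ∫ψ*·x³·ψ dx = -10.024, so ⟨x³⟩ = -10.024 / 0.92648.
⟨x³⟩ = -10.820.

-10.82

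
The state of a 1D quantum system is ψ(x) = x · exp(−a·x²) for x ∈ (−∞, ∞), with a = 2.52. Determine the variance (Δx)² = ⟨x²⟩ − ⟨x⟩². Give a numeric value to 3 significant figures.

Compute ⟨x⟩ and ⟨x²⟩ separately, then (Δx)² = ⟨x²⟩ − ⟨x⟩².
Expand each integrand as polynomial × e^(−2ax²) and use ∫x^(2j)·e^(−2ax²) dx = (2j−1)!!/(4a)^j · √(π/(2a)), odd powers → 0; here √(π/(2a)) = 0.78951.
Normalization: ∫|ψ|² dx = 0.078325.
⟨x⟩ = 0.0000 and ⟨x²⟩ = 0.29762.
(Δx)² = 0.29762 − (0.0000)² = 0.29762.

0.298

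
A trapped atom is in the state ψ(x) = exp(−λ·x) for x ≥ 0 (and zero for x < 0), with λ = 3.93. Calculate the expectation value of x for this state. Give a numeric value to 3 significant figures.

0.127

⟨x⟩ = ∫ x·|ψ|² dx / ∫|ψ|² dx (integrals over the domain).
Every integrand reduces to terms xʲ·e^(−2λx) on [0, ∞); use ∫₀^∞ xʲ·e^(−2λx) dx = j!/(2λ)^(j+1).
State is unnormalized: ∫|ψ|² dx = 0.12723, and ∫ψ*·x·ψ dx = 0.016187, so ⟨x⟩ = 0.016187 / 0.12723.
⟨x⟩ = 0.12723.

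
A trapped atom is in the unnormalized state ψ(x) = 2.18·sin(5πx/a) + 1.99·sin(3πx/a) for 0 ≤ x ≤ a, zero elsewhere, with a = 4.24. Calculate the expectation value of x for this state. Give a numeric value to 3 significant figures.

⟨x⟩ = ∫ x·|ψ|² dx / ∫|ψ|² dx (integrals over the domain).
On 0 ≤ x ≤ a (j ≠ l): ∫sin²(jπx/a) dx = a/2, ∫sin(jπx/a)·sin(lπx/a) dx = 0; diagonal moments ∫x·sin²(jπx/a) dx = a²/4, ∫x²·sin²(jπx/a) dx = a³·(1/6 − 1/(4j²π²)); cross terms ∫x·sin(jπx/a)·sin(lπx/a) dx = 0 for j + l even and −4jla²/(π²(j² − l²)²) for j + l odd, ∫x²·sin(jπx/a)·sin(lπx/a) dx = (−1)^(j+l)·4jla³/(π²(j² − l²)²); higher powers the same way via product-to-sum and parts.
State is unnormalized: ∫|ψ|² dx = 18.471, and ∫ψ*·x·ψ dx = 39.157, so ⟨x⟩ = 39.157 / 18.471.
⟨x⟩ = 2.1200.

2.12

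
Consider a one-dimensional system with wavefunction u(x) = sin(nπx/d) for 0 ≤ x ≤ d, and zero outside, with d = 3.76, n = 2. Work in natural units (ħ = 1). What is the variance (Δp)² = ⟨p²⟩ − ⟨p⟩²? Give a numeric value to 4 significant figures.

2.792

Compute ⟨p⟩ and ⟨p²⟩ separately; (Δp)² = ⟨p²⟩ − ⟨p⟩².
d/dx sin(nπx/d) = (nπ/d)·cos(nπx/d) and d²/dx² sin(nπx/d) = −(nπ/d)²·sin(nπx/d); on 0 ≤ x ≤ d, ∫sin²(nπx/d) dx = d/2 and ∫sin(nπx/d)·cos(nπx/d) dx = 0.
Normalization: ∫|u|² dx = 1.8800.
⟨p⟩ = 0.0000 and ⟨p²⟩ = 2.7924.
(Δp)² = 2.7924 − (0.0000)² = 2.7924.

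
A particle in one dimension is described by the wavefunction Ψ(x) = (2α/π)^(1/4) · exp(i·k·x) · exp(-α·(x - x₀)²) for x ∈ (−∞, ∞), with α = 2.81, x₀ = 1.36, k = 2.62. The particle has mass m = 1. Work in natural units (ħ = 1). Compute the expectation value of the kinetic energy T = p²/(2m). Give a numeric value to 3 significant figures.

T = −(ħ²/2m) d²/dx², so ⟨T⟩ = −(ħ²/2m) ∫ Ψ*·Ψ'' dx; with m = 1.
Gaussian moments (u = x − x₀): ∫u^(2j)·e^(−2αu²) du = (2j−1)!!/(4α)^j · √(π/(2α)), odd powers integrate to 0; here √(π/(2α)) = 0.74766. Derivatives: Ψ′ = (ik − 2αu)·Ψ, Ψ″ = ((ik − 2αu)² − 2α)·Ψ; the odd-in-u pieces drop out.
⟨T⟩ = 4.8372.

4.84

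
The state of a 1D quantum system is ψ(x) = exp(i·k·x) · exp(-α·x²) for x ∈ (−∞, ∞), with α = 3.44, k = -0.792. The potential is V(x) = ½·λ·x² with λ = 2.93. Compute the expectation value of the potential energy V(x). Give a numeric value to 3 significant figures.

⟨V⟩ = ∫ V(x)·|ψ|² dx / ∫|ψ|² dx.
Gaussian moments: ∫x^(2j)·e^(−2αx²) dx = (2j−1)!!/(4α)^j · √(π/(2α)), odd powers integrate to 0; here √(π/(2α)) = 0.67574.
State is unnormalized: ∫|ψ|² dx = 0.67574, and ∫ψ*·V(x)·ψ dx = 0.071945, so ⟨V⟩ = 0.071945 / 0.67574.
⟨V⟩ = 0.10647.

0.106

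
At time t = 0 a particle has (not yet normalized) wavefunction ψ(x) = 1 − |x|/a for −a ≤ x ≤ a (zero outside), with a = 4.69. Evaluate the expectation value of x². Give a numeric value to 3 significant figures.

2.20

⟨x²⟩ = ∫ x²·|ψ|² dx / ∫|ψ|² dx (integrals over the domain).
ψ is even, so ∫ over [−a, a] = 2∫₀ᵃ with ψ = 1 − x/a there: ∫₀ᵃ (1 − x/a)² dx = a/3, ∫₀ᵃ x²(1 − x/a)² dx = a³/30, ∫₀ᵃ x⁴(1 − x/a)² dx = a⁵/105.
State is unnormalized: ∫|ψ|² dx = 3.1267, and ∫ψ*·x²·ψ dx = 6.8774, so ⟨x²⟩ = 6.8774 / 3.1267.
⟨x²⟩ = 2.1996.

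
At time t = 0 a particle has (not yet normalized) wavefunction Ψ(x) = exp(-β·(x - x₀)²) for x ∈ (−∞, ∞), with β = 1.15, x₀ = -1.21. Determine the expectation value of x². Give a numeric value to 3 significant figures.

⟨x²⟩ = ∫ x²·|Ψ|² dx / ∫|Ψ|² dx (integrals over the domain).
Gaussian moments (u = x − x₀): ∫u^(2j)·e^(−2βu²) du = (2j−1)!!/(4β)^j · √(π/(2β)), odd powers integrate to 0; here √(π/(2β)) = 1.1687.
State is unnormalized: ∫|Ψ|² dx = 1.1687, and ∫Ψ*·x²·Ψ dx = 1.9652, so ⟨x²⟩ = 1.9652 / 1.1687.
⟨x²⟩ = 1.6815.

1.68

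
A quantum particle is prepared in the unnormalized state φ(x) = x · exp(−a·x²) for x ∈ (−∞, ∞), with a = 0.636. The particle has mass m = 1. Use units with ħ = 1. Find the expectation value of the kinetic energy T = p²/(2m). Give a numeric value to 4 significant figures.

T = −(ħ²/2m) d²/dx², so ⟨T⟩ = −(ħ²/2m) ∫ φ*·φ'' dx / ∫|φ|² dx; with m = 1.
Expand each integrand as polynomial × e^(−2ax²) and use ∫x^(2j)·e^(−2ax²) dx = (2j−1)!!/(4a)^j · √(π/(2a)), odd powers → 0; here √(π/(2a)) = 1.5716. Differentiate with the product rule, d/dx e^(−ax²) = −2ax·e^(−ax²).
State is unnormalized: ∫|φ|² dx = 0.61775, and ∫φ*·(−ħ²/2m · φ'') dx = 0.58934, so ⟨T⟩ = 0.58934 / 0.61775.
⟨T⟩ = 0.95400.

0.9540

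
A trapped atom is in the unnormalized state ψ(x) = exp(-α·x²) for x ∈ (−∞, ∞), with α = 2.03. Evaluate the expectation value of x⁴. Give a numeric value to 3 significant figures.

0.0455

⟨x⁴⟩ = ∫ x⁴·|ψ|² dx / ∫|ψ|² dx (integrals over the domain).
Gaussian moments: ∫x^(2j)·e^(−2αx²) dx = (2j−1)!!/(4α)^j · √(π/(2α)), odd powers integrate to 0; here √(π/(2α)) = 0.87965.
State is unnormalized: ∫|ψ|² dx = 0.87965, and ∫ψ*·x⁴·ψ dx = 0.040024, so ⟨x⁴⟩ = 0.040024 / 0.87965.
⟨x⁴⟩ = 0.045500.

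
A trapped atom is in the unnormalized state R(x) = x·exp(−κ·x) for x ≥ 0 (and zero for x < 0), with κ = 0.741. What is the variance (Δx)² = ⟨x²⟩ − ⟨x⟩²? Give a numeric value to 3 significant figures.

Compute ⟨x⟩ and ⟨x²⟩ separately, then (Δx)² = ⟨x²⟩ − ⟨x⟩².
Every integrand reduces to terms xʲ·e^(−2κx) on [0, ∞); use ∫₀^∞ xʲ·e^(−2κx) dx = j!/(2κ)^(j+1).
Normalization: ∫|R|² dx = 0.61445.
⟨x⟩ = 2.0243 and ⟨x²⟩ = 5.4637.
(Δx)² = 5.4637 − (2.0243)² = 1.3659.

1.37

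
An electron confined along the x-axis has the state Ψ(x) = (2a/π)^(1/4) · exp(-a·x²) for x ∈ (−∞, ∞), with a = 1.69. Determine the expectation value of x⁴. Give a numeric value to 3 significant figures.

⟨x⁴⟩ = ∫ x⁴·|Ψ|² dx (integrals over the domain).
Gaussian moments: ∫x^(2j)·e^(−2ax²) dx = (2j−1)!!/(4a)^j · √(π/(2a)), odd powers integrate to 0; here √(π/(2a)) = 0.96409.
⟨x⁴⟩ = 0.065649.

0.0656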